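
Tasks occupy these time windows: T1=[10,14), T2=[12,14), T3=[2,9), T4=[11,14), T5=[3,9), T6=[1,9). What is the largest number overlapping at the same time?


Check each time point for overlaps:
  t=3: 3 tasks active (T3, T5, T6)
Max concurrent = 3


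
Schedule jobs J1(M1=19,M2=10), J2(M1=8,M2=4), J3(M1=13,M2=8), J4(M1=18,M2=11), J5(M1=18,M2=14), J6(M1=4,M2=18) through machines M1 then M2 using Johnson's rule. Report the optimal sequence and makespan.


Johnson's rule:
Group 1 (M1≤M2, sort by M1): ['J6']
Group 2 (M1>M2, sort desc M2): ['J5', 'J4', 'J1', 'J3', 'J2']
Sequence: J6 → J5 → J4 → J1 → J3 → J2
Makespan calculation:
  J6: M1 done=4, M2 done=22
  J5: M1 done=22, M2 done=36
  J4: M1 done=40, M2 done=51
  J1: M1 done=59, M2 done=69
  J3: M1 done=72, M2 done=80
  J2: M1 done=80, M2 done=84
= Sequence: J6 → J5 → J4 → J1 → J3 → J2, Makespan: 84


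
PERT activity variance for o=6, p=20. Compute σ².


σ² = ((p - o) / 6)² = (p - o)² / 36
= (20 - 6)² / 36
= 14² / 36
= 196 / 36
= 5.4444


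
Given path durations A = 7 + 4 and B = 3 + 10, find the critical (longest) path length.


Path A: 7 + 4 = 11
Path B: 3 + 10 = 13
Critical path = longest = max(11, 13)
= 13 (Path B)


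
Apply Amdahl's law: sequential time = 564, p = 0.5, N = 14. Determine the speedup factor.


Amdahl's law: T_p = T × ((1-p) + p/N)
= 564 × ((1-0.5) + 0.5/14)
= 564 × (0.50 + 0.0357)
= 564 × 0.5357
= 302.14
Speedup = 564/302.14
= 1.87×


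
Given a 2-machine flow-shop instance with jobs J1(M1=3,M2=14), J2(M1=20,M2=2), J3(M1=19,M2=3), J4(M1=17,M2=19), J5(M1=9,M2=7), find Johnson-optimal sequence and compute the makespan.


Johnson's rule:
Group 1 (M1≤M2, sort by M1): ['J1', 'J4']
Group 2 (M1>M2, sort desc M2): ['J5', 'J3', 'J2']
Sequence: J1 → J4 → J5 → J3 → J2
Makespan calculation:
  J1: M1 done=3, M2 done=17
  J4: M1 done=20, M2 done=39
  J5: M1 done=29, M2 done=46
  J3: M1 done=48, M2 done=51
  J2: M1 done=68, M2 done=70
= Sequence: J1 → J4 → J5 → J3 → J2, Makespan: 70


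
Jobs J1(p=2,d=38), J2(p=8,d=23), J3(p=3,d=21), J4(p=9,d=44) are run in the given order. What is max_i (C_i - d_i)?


Lateness per job (L = C - d):
  J1: C=2, d=38, L=-36
  J2: C=10, d=23, L=-13
  J3: C=13, d=21, L=-8
  J4: C=22, d=44, L=-22
Lmax = max(-36, -13, -8, -22)
= -8


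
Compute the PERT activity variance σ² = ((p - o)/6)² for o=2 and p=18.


σ² = ((p - o) / 6)² = (p - o)² / 36
= (18 - 2)² / 36
= 16² / 36
= 256 / 36
= 7.1111


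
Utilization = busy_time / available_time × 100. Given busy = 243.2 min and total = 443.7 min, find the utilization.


Utilization = busy / total × 100
= 243.2 / 443.7 × 100
= 54.8%


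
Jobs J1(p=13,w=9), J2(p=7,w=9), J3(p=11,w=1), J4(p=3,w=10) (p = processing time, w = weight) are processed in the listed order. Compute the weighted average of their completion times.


Completion times:
  J1: C=13, w×C=9×13=117
  J2: C=20, w×C=9×20=180
  J3: C=31, w×C=1×31=31
  J4: C=34, w×C=10×34=340
Sum w×C = 668
Sum w = 29
Weighted avg = 668/29
= 23.03


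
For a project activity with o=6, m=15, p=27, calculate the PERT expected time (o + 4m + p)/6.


te = (o + 4m + p) / 6
= (6 + 4×15 + 27) / 6
= (6 + 60 + 27) / 6
= 93 / 6
= 15.50


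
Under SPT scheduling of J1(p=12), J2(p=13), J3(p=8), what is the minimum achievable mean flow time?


SPT order: J3 → J1 → J2
Completion times:
  J3: C=8
  J1: C=20
  J2: C=33
Sum = 61, n = 3
Mean flow = 61/3
= 20.33


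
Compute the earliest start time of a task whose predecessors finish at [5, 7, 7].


ES = max of all predecessor completion times
Predecessors: [5, 7, 7]
ES = max(5, 7, 7)
= 7


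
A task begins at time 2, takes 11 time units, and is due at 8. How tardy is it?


Completion = start + processing = 2 + 11 = 13
Tardiness = max(0, C - d) = max(0, 13 - 8)
= max(0, 5)
= 5


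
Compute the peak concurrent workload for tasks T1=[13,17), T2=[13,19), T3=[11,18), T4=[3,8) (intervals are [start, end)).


Check each time point for overlaps:
  t=13: 3 tasks active (T1, T2, T3)
Max concurrent = 3


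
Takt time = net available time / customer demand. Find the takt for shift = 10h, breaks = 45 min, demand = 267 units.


Available = 10×60 - 45 = 555 min
Takt time = 555 / 267
= 2.08 min/unit


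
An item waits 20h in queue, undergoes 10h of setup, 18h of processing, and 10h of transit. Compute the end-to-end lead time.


Lead time = queue + setup + processing + transit
= 20 + 10 + 18 + 10
= 58 hours


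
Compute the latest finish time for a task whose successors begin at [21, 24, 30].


LF = min of all successor start times
Successors start at: [21, 24, 30]
LF = min(21, 24, 30)
= 21


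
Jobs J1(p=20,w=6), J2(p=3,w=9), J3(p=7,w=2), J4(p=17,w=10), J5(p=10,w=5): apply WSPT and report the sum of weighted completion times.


WSPT order (by p/w): J2 → J4 → J5 → J1 → J3
  J2: C=3, w·C=9×3=27
  J4: C=20, w·C=10×20=200
  J5: C=30, w·C=5×30=150
  J1: C=50, w·C=6×50=300
  J3: C=57, w·C=2×57=114
Σ w·C = 791
= 791


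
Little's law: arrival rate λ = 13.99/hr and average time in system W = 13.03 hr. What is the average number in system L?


Little's law: L = λ × W
= 13.99 × 13.03
= 182.29


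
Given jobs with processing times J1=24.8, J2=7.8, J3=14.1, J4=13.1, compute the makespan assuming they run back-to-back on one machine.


Sequential makespan: sum all processing times
= 24.8 + 7.8 + 14.1 + 13.1
= 59.8 time units


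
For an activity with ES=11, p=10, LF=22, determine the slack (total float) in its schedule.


EF = ES + duration = 11 + 10 = 21
LS = LF - duration = 22 - 10 = 12
Total Float = LF - EF = 22 - 21
(or LS - ES = 12 - 11)
= 1


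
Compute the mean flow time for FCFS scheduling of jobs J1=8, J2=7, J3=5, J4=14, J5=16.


Completion times:
  J1: completes at 8
  J2: completes at 15
  J3: completes at 20
  J4: completes at 34
  J5: completes at 50
Sum = 127
Average = 127/5
= 25.40


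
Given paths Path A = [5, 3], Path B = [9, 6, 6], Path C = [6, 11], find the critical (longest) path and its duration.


Path A: 5 + 3 = 8
Path B: 9 + 6 + 6 = 21
Path C: 6 + 11 = 17
Critical path = longest = max(8, 21, 17)
= 21 (Path B)


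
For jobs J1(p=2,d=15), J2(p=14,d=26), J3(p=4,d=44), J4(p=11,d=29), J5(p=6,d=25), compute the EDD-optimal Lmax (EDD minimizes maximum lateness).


EDD order: J1 → J5 → J2 → J4 → J3
Completion and lateness:
  J1: C=2, d=15, L=2-15=-13
  J5: C=8, d=25, L=8-25=-17
  J2: C=22, d=26, L=22-26=-4
  J4: C=33, d=29, L=33-29=4
  J3: C=37, d=44, L=37-44=-7
Lmax = max(-13, -17, -4, 4, -7)
= 4


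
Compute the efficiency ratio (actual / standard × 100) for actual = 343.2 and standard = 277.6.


Efficiency = (actual / standard) × 100
= (343.2 / 277.6) × 100
= 123.6%


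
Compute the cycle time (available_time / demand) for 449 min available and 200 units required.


Cycle time = available time / demand
= 449 / 200
= 2.25 min/unit


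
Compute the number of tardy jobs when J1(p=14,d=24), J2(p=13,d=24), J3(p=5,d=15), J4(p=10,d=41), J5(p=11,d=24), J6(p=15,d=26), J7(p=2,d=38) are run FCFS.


Completion vs due date:
  J1: C=14, d=24 → on time
  J2: C=27, d=24 → TARDY
  J3: C=32, d=15 → TARDY
  J4: C=42, d=41 → TARDY
  J5: C=53, d=24 → TARDY
  J6: C=68, d=26 → TARDY
  J7: C=70, d=38 → TARDY
Tardy jobs: J2, J3, J4, J5, J6, J7
Count = 6


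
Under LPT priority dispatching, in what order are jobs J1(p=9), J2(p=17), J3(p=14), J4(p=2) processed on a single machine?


LPT: sort by longest processing time first
  J2: p=17
  J3: p=14
  J1: p=9
  J4: p=2
Order: J2 → J3 → J1 → J4


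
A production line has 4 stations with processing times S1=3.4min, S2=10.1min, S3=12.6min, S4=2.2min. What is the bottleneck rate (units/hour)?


Bottleneck = longest station time
Station times: [3.4, 10.1, 12.6, 2.2]
Max = 12.6 min
Rate = 60 / 12.6
= 4.76 units/hour (bottleneck: 12.6min)


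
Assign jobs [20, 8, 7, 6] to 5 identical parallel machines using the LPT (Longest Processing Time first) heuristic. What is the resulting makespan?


Jobs (LPT sorted): [20, 8, 7, 6]
Machines: 5
  J=20 → Machine 1 (load: 0+20=20)
  J=8 → Machine 2 (load: 0+8=8)
  J=7 → Machine 3 (load: 0+7=7)
  J=6 → Machine 4 (load: 0+6=6)
Machine loads: [20, 8, 7, 6, 0]
Makespan = max = 20 time units


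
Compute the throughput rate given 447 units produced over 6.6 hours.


Throughput = units / time
= 447 / 6.6
= 67.7 units/hour


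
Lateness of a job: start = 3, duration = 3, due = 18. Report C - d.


Completion = 3 + 3 = 6
Lateness = C - d = 6 - 18
= -12


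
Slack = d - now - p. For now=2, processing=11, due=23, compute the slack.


Slack = due - current_time - processing
= 23 - 2 - 11
= 10


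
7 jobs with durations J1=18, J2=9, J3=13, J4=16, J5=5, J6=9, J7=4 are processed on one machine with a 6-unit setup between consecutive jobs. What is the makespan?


Makespan = Σ processing + (n-1) × setup
= (18 + 9 + 13 + 16 + 5 + 9 + 4) + (7-1)×6
= 74 + 36
= 110 time units


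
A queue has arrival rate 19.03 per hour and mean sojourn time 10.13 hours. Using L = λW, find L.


Little's law: L = λ × W
= 19.03 × 10.13
= 192.77


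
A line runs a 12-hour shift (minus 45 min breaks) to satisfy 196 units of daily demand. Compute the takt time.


Available = 12×60 - 45 = 675 min
Takt time = 675 / 196
= 3.44 min/unit


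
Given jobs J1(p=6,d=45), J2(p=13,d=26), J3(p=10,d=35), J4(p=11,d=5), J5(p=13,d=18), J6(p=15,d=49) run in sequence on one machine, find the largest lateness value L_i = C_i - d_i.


Lateness per job (L = C - d):
  J1: C=6, d=45, L=-39
  J2: C=19, d=26, L=-7
  J3: C=29, d=35, L=-6
  J4: C=40, d=5, L=35
  J5: C=53, d=18, L=35
  J6: C=68, d=49, L=19
Lmax = max(-39, -7, -6, 35, 35, 19)
= 35


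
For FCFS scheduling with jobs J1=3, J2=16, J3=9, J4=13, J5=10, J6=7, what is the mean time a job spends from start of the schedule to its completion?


Completion times:
  J1: completes at 3
  J2: completes at 19
  J3: completes at 28
  J4: completes at 41
  J5: completes at 51
  J6: completes at 58
Sum = 200
Average = 200/6
= 33.33


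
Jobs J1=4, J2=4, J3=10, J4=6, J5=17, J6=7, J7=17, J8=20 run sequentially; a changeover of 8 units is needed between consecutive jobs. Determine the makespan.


Makespan = Σ processing + (n-1) × setup
= (4 + 4 + 10 + 6 + 17 + 7 + 17 + 20) + (8-1)×8
= 85 + 56
= 141 time units


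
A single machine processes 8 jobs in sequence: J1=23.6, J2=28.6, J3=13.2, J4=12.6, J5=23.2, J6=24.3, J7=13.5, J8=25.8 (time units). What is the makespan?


Sequential makespan: sum all processing times
= 23.6 + 28.6 + 13.2 + 12.6 + 23.2 + 24.3 + 13.5 + 25.8
= 164.8 time units


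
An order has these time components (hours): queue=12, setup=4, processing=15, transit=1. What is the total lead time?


Lead time = queue + setup + processing + transit
= 12 + 4 + 15 + 1
= 32 hours


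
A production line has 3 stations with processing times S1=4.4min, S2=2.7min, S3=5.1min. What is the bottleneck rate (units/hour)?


Bottleneck = longest station time
Station times: [4.4, 2.7, 5.1]
Max = 5.1 min
Rate = 60 / 5.1
= 11.76 units/hour (bottleneck: 5.1min)


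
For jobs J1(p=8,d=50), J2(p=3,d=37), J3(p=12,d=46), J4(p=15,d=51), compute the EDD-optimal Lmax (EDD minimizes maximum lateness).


EDD order: J2 → J3 → J1 → J4
Completion and lateness:
  J2: C=3, d=37, L=3-37=-34
  J3: C=15, d=46, L=15-46=-31
  J1: C=23, d=50, L=23-50=-27
  J4: C=38, d=51, L=38-51=-13
Lmax = max(-34, -31, -27, -13)
= -13


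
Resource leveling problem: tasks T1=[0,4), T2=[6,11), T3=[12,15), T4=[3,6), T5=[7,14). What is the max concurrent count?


Check each time point for overlaps:
  t=3: 2 tasks active (T1, T4)
Max concurrent = 2


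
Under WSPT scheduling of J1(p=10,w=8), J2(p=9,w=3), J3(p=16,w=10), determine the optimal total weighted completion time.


WSPT order (by p/w): J1 → J3 → J2
  J1: C=10, w·C=8×10=80
  J3: C=26, w·C=10×26=260
  J2: C=35, w·C=3×35=105
Σ w·C = 445
= 445


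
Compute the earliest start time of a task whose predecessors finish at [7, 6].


ES = max of all predecessor completion times
Predecessors: [7, 6]
ES = max(7, 6)
= 7


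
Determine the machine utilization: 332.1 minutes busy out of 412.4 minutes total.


Utilization = busy / total × 100
= 332.1 / 412.4 × 100
= 80.5%


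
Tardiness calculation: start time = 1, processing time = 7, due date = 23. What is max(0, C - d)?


Completion = start + processing = 1 + 7 = 8
Tardiness = max(0, C - d) = max(0, 8 - 23)
= max(0, -15)
= 0


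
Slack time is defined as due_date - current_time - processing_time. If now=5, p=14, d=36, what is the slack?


Slack = due - current_time - processing
= 36 - 5 - 14
= 17


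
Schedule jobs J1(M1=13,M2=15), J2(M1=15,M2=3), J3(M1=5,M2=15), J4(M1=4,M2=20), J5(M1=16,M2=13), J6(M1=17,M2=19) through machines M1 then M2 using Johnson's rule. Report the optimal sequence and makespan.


Johnson's rule:
Group 1 (M1≤M2, sort by M1): ['J4', 'J3', 'J1', 'J6']
Group 2 (M1>M2, sort desc M2): ['J5', 'J2']
Sequence: J4 → J3 → J1 → J6 → J5 → J2
Makespan calculation:
  J4: M1 done=4, M2 done=24
  J3: M1 done=9, M2 done=39
  J1: M1 done=22, M2 done=54
  J6: M1 done=39, M2 done=73
  J5: M1 done=55, M2 done=86
  J2: M1 done=70, M2 done=89
= Sequence: J4 → J3 → J1 → J6 → J5 → J2, Makespan: 89


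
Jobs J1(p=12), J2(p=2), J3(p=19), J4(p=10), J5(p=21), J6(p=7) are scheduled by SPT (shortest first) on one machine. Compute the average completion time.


SPT order: J2 → J6 → J4 → J1 → J3 → J5
Completion times:
  J2: C=2
  J6: C=9
  J4: C=19
  J1: C=31
  J3: C=50
  J5: C=71
Sum = 182, n = 6
Mean flow = 182/6
= 30.33


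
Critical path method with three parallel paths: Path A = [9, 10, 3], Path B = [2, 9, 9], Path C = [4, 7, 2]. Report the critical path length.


Path A: 9 + 10 + 3 = 22
Path B: 2 + 9 + 9 = 20
Path C: 4 + 7 + 2 = 13
Critical path = longest = max(22, 20, 13)
= 22 (Path A)


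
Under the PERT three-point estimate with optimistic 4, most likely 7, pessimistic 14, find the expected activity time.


te = (o + 4m + p) / 6
= (4 + 4×7 + 14) / 6
= (4 + 28 + 14) / 6
= 46 / 6
= 7.67


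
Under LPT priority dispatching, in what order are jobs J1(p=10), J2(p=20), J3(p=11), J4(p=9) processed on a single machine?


LPT: sort by longest processing time first
  J2: p=20
  J3: p=11
  J1: p=10
  J4: p=9
Order: J2 → J3 → J1 → J4


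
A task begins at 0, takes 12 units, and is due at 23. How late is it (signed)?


Completion = 0 + 12 = 12
Lateness = C - d = 12 - 23
= -11


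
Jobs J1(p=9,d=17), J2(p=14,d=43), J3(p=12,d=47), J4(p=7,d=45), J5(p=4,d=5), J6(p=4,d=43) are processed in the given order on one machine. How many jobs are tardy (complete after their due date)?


Completion vs due date:
  J1: C=9, d=17 → on time
  J2: C=23, d=43 → on time
  J3: C=35, d=47 → on time
  J4: C=42, d=45 → on time
  J5: C=46, d=5 → TARDY
  J6: C=50, d=43 → TARDY
Tardy jobs: J5, J6
Count = 2


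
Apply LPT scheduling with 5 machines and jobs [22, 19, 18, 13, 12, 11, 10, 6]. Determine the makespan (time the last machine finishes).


Jobs (LPT sorted): [22, 19, 18, 13, 12, 11, 10, 6]
Machines: 5
  J=22 → Machine 1 (load: 0+22=22)
  J=19 → Machine 2 (load: 0+19=19)
  J=18 → Machine 3 (load: 0+18=18)
  J=13 → Machine 4 (load: 0+13=13)
  J=12 → Machine 5 (load: 0+12=12)
  J=11 → Machine 5 (load: 12+11=23)
  J=10 → Machine 4 (load: 13+10=23)
  J=6 → Machine 3 (load: 18+6=24)
Machine loads: [22, 19, 24, 23, 23]
Makespan = max = 24 time units


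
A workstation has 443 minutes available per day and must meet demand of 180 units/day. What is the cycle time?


Cycle time = available time / demand
= 443 / 180
= 2.46 min/unit


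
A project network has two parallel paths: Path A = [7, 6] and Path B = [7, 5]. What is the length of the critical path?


Path A: 7 + 6 = 13
Path B: 7 + 5 = 12
Critical path = longest = max(13, 12)
= 13 (Path A)


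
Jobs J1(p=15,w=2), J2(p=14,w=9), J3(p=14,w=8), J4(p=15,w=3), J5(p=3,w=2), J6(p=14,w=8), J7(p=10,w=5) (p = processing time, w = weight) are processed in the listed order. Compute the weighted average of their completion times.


Completion times:
  J1: C=15, w×C=2×15=30
  J2: C=29, w×C=9×29=261
  J3: C=43, w×C=8×43=344
  J4: C=58, w×C=3×58=174
  J5: C=61, w×C=2×61=122
  J6: C=75, w×C=8×75=600
  J7: C=85, w×C=5×85=425
Sum w×C = 1956
Sum w = 37
Weighted avg = 1956/37
= 52.86


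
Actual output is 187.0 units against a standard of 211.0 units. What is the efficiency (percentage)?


Efficiency = (actual / standard) × 100
= (187.0 / 211.0) × 100
= 88.6%


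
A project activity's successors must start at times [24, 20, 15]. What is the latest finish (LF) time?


LF = min of all successor start times
Successors start at: [24, 20, 15]
LF = min(24, 20, 15)
= 15


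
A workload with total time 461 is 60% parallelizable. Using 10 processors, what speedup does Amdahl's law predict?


Amdahl's law: T_p = T × ((1-p) + p/N)
= 461 × ((1-0.6) + 0.6/10)
= 461 × (0.40 + 0.0600)
= 461 × 0.4600
= 212.06
Speedup = 461/212.06
= 2.17×


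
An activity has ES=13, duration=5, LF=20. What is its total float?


EF = ES + duration = 13 + 5 = 18
LS = LF - duration = 20 - 5 = 15
Total Float = LF - EF = 20 - 18
(or LS - ES = 15 - 13)
= 2


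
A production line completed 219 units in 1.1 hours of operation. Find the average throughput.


Throughput = units / time
= 219 / 1.1
= 199.1 units/hour


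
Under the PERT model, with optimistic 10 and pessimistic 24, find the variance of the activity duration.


σ² = ((p - o) / 6)² = (p - o)² / 36
= (24 - 10)² / 36
= 14² / 36
= 196 / 36
= 5.4444


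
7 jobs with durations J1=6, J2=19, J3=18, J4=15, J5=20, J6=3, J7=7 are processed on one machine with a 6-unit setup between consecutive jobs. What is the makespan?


Makespan = Σ processing + (n-1) × setup
= (6 + 19 + 18 + 15 + 20 + 3 + 7) + (7-1)×6
= 88 + 36
= 124 time units


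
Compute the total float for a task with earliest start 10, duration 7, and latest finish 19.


EF = ES + duration = 10 + 7 = 17
LS = LF - duration = 19 - 7 = 12
Total Float = LF - EF = 19 - 17
(or LS - ES = 12 - 10)
= 2


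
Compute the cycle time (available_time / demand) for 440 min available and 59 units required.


Cycle time = available time / demand
= 440 / 59
= 7.46 min/unit


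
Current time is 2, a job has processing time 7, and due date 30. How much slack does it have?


Slack = due - current_time - processing
= 30 - 2 - 7
= 21


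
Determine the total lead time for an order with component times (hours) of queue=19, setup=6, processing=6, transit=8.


Lead time = queue + setup + processing + transit
= 19 + 6 + 6 + 8
= 39 hours


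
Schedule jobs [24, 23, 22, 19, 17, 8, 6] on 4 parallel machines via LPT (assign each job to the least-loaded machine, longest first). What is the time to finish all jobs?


Jobs (LPT sorted): [24, 23, 22, 19, 17, 8, 6]
Machines: 4
  J=24 → Machine 1 (load: 0+24=24)
  J=23 → Machine 2 (load: 0+23=23)
  J=22 → Machine 3 (load: 0+22=22)
  J=19 → Machine 4 (load: 0+19=19)
  J=17 → Machine 4 (load: 19+17=36)
  J=8 → Machine 3 (load: 22+8=30)
  J=6 → Machine 2 (load: 23+6=29)
Machine loads: [24, 29, 30, 36]
Makespan = max = 36 time units


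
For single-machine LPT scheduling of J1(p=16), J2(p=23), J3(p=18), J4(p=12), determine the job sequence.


LPT: sort by longest processing time first
  J2: p=23
  J3: p=18
  J1: p=16
  J4: p=12
Order: J2 → J3 → J1 → J4


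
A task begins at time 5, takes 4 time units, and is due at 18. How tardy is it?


Completion = start + processing = 5 + 4 = 9
Tardiness = max(0, C - d) = max(0, 9 - 18)
= max(0, -9)
= 0


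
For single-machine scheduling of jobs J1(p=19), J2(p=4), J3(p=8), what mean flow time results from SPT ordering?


SPT order: J2 → J3 → J1
Completion times:
  J2: C=4
  J3: C=12
  J1: C=31
Sum = 47, n = 3
Mean flow = 47/3
= 15.67


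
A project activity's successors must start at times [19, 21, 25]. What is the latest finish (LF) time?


LF = min of all successor start times
Successors start at: [19, 21, 25]
LF = min(19, 21, 25)
= 19


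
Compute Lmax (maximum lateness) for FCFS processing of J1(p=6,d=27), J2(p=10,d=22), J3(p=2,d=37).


Lateness per job (L = C - d):
  J1: C=6, d=27, L=-21
  J2: C=16, d=22, L=-6
  J3: C=18, d=37, L=-19
Lmax = max(-21, -6, -19)
= -6


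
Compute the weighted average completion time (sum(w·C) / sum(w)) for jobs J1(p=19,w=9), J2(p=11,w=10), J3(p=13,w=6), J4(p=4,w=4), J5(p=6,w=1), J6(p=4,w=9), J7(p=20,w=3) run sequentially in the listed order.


Completion times:
  J1: C=19, w×C=9×19=171
  J2: C=30, w×C=10×30=300
  J3: C=43, w×C=6×43=258
  J4: C=47, w×C=4×47=188
  J5: C=53, w×C=1×53=53
  J6: C=57, w×C=9×57=513
  J7: C=77, w×C=3×77=231
Sum w×C = 1714
Sum w = 42
Weighted avg = 1714/42
= 40.81


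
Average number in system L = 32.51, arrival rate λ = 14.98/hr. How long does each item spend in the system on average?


Little's law: L = λW → W = L / λ
= 32.51 / 14.98
= 2.17 hours


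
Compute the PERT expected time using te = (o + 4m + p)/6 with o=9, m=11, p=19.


te = (o + 4m + p) / 6
= (9 + 4×11 + 19) / 6
= (9 + 44 + 19) / 6
= 72 / 6
= 12.00


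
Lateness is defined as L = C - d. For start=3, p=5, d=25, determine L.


Completion = 3 + 5 = 8
Lateness = C - d = 8 - 25
= -17


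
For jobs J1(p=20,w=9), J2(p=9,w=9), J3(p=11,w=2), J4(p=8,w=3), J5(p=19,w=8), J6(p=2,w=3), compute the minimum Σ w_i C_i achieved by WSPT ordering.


WSPT order (by p/w): J6 → J2 → J1 → J5 → J4 → J3
  J6: C=2, w·C=3×2=6
  J2: C=11, w·C=9×11=99
  J1: C=31, w·C=9×31=279
  J5: C=50, w·C=8×50=400
  J4: C=58, w·C=3×58=174
  J3: C=69, w·C=2×69=138
Σ w·C = 1096
= 1096


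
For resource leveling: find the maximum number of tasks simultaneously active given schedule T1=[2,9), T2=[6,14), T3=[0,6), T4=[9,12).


Check each time point for overlaps:
  t=2: 2 tasks active (T1, T3)
Max concurrent = 2


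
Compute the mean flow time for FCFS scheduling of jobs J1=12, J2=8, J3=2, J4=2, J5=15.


Completion times:
  J1: completes at 12
  J2: completes at 20
  J3: completes at 22
  J4: completes at 24
  J5: completes at 39
Sum = 117
Average = 117/5
= 23.40


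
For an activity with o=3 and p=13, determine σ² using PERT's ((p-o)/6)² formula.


σ² = ((p - o) / 6)² = (p - o)² / 36
= (13 - 3)² / 36
= 10² / 36
= 100 / 36
= 2.7778


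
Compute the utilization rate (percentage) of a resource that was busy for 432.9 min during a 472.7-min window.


Utilization = busy / total × 100
= 432.9 / 472.7 × 100
= 91.6%


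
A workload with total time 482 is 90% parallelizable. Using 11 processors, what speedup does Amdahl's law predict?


Amdahl's law: T_p = T × ((1-p) + p/N)
= 482 × ((1-0.9) + 0.9/11)
= 482 × (0.10 + 0.0818)
= 482 × 0.1818
= 87.64
Speedup = 482/87.64
= 5.50×


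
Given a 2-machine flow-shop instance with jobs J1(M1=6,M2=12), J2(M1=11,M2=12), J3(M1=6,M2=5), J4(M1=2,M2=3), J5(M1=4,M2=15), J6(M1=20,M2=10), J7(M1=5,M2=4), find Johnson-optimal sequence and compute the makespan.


Johnson's rule:
Group 1 (M1≤M2, sort by M1): ['J4', 'J5', 'J1', 'J2']
Group 2 (M1>M2, sort desc M2): ['J6', 'J3', 'J7']
Sequence: J4 → J5 → J1 → J2 → J6 → J3 → J7
Makespan calculation:
  J4: M1 done=2, M2 done=5
  J5: M1 done=6, M2 done=21
  J1: M1 done=12, M2 done=33
  J2: M1 done=23, M2 done=45
  J6: M1 done=43, M2 done=55
  J3: M1 done=49, M2 done=60
  J7: M1 done=54, M2 done=64
= Sequence: J4 → J5 → J1 → J2 → J6 → J3 → J7, Makespan: 64


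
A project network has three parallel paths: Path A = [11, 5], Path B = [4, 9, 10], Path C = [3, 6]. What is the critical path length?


Path A: 11 + 5 = 16
Path B: 4 + 9 + 10 = 23
Path C: 3 + 6 = 9
Critical path = longest = max(16, 23, 9)
= 23 (Path B)


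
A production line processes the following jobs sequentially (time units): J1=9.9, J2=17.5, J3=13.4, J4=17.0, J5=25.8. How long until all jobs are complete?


Sequential makespan: sum all processing times
= 9.9 + 17.5 + 13.4 + 17.0 + 25.8
= 83.6 time units


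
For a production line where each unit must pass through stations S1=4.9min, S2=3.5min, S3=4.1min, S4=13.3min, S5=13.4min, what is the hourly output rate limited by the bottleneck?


Bottleneck = longest station time
Station times: [4.9, 3.5, 4.1, 13.3, 13.4]
Max = 13.4 min
Rate = 60 / 13.4
= 4.48 units/hour (bottleneck: 13.4min)


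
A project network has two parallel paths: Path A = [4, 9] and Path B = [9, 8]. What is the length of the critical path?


Path A: 4 + 9 = 13
Path B: 9 + 8 = 17
Critical path = longest = max(13, 17)
= 17 (Path B)


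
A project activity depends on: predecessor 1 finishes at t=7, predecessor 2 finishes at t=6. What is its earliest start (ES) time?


ES = max of all predecessor completion times
Predecessors: [7, 6]
ES = max(7, 6)
= 7


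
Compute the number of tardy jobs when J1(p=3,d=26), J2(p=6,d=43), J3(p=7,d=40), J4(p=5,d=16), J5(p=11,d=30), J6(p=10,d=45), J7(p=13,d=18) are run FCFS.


Completion vs due date:
  J1: C=3, d=26 → on time
  J2: C=9, d=43 → on time
  J3: C=16, d=40 → on time
  J4: C=21, d=16 → TARDY
  J5: C=32, d=30 → TARDY
  J6: C=42, d=45 → on time
  J7: C=55, d=18 → TARDY
Tardy jobs: J4, J5, J7
Count = 3


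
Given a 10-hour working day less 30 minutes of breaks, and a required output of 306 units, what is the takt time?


Available = 10×60 - 30 = 570 min
Takt time = 570 / 306
= 1.86 min/unit


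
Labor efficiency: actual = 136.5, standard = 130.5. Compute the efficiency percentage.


Efficiency = (actual / standard) × 100
= (136.5 / 130.5) × 100
= 104.6%


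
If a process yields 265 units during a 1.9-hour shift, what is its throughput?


Throughput = units / time
= 265 / 1.9
= 139.5 units/hour


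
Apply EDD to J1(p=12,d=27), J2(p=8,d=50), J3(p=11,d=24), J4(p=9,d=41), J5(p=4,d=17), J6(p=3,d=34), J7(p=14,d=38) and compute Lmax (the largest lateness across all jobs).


EDD order: J5 → J3 → J1 → J6 → J7 → J4 → J2
Completion and lateness:
  J5: C=4, d=17, L=4-17=-13
  J3: C=15, d=24, L=15-24=-9
  J1: C=27, d=27, L=27-27=0
  J6: C=30, d=34, L=30-34=-4
  J7: C=44, d=38, L=44-38=6
  J4: C=53, d=41, L=53-41=12
  J2: C=61, d=50, L=61-50=11
Lmax = max(-13, -9, 0, -4, 6, 12, 11)
= 12


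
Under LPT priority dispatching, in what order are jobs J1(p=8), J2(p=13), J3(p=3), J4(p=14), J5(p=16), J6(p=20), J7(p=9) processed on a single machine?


LPT: sort by longest processing time first
  J6: p=20
  J5: p=16
  J4: p=14
  J2: p=13
  J7: p=9
  J1: p=8
  J3: p=3
Order: J6 → J5 → J4 → J2 → J7 → J1 → J3


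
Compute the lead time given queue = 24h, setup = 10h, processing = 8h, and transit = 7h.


Lead time = queue + setup + processing + transit
= 24 + 10 + 8 + 7
= 49 hours


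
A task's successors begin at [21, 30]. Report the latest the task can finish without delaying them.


LF = min of all successor start times
Successors start at: [21, 30]
LF = min(21, 30)
= 21


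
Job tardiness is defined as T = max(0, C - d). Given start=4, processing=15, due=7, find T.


Completion = start + processing = 4 + 15 = 19
Tardiness = max(0, C - d) = max(0, 19 - 7)
= max(0, 12)
= 12


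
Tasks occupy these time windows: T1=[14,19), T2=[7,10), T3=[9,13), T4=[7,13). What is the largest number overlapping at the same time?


Check each time point for overlaps:
  t=9: 3 tasks active (T2, T3, T4)
Max concurrent = 3


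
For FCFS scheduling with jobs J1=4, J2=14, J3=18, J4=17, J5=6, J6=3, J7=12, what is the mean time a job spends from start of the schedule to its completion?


Completion times:
  J1: completes at 4
  J2: completes at 18
  J3: completes at 36
  J4: completes at 53
  J5: completes at 59
  J6: completes at 62
  J7: completes at 74
Sum = 306
Average = 306/7
= 43.71


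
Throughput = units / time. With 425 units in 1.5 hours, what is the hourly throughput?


Throughput = units / time
= 425 / 1.5
= 283.3 units/hour


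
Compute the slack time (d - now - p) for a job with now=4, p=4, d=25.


Slack = due - current_time - processing
= 25 - 4 - 4
= 17


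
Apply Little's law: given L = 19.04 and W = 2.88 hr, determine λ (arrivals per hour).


Little's law: L = λW → λ = L / W
= 19.04 / 2.88
= 6.61 per hour


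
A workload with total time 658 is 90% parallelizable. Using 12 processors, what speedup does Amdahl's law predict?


Amdahl's law: T_p = T × ((1-p) + p/N)
= 658 × ((1-0.9) + 0.9/12)
= 658 × (0.10 + 0.0750)
= 658 × 0.1750
= 115.15
Speedup = 658/115.15
= 5.71×


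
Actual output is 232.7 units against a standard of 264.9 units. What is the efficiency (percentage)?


Efficiency = (actual / standard) × 100
= (232.7 / 264.9) × 100
= 87.8%


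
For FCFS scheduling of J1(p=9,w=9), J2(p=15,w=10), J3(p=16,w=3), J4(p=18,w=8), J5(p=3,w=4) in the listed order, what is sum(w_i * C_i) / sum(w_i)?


Completion times:
  J1: C=9, w×C=9×9=81
  J2: C=24, w×C=10×24=240
  J3: C=40, w×C=3×40=120
  J4: C=58, w×C=8×58=464
  J5: C=61, w×C=4×61=244
Sum w×C = 1149
Sum w = 34
Weighted avg = 1149/34
= 33.79


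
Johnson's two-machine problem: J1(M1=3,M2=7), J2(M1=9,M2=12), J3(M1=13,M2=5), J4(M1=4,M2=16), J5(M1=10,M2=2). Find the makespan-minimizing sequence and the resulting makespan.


Johnson's rule:
Group 1 (M1≤M2, sort by M1): ['J1', 'J4', 'J2']
Group 2 (M1>M2, sort desc M2): ['J3', 'J5']
Sequence: J1 → J4 → J2 → J3 → J5
Makespan calculation:
  J1: M1 done=3, M2 done=10
  J4: M1 done=7, M2 done=26
  J2: M1 done=16, M2 done=38
  J3: M1 done=29, M2 done=43
  J5: M1 done=39, M2 done=45
= Sequence: J1 → J4 → J2 → J3 → J5, Makespan: 45


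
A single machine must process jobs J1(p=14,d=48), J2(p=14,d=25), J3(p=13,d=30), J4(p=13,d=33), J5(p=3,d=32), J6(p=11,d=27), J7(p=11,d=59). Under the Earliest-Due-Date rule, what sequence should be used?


EDD: sort by earliest due date
  J2: d=25, p=14
  J6: d=27, p=11
  J3: d=30, p=13
  J5: d=32, p=3
  J4: d=33, p=13
  J1: d=48, p=14
  J7: d=59, p=11
Order: J2 → J6 → J3 → J5 → J4 → J1 → J7


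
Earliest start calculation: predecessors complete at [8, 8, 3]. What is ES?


ES = max of all predecessor completion times
Predecessors: [8, 8, 3]
ES = max(8, 8, 3)
= 8


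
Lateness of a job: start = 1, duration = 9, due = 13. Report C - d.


Completion = 1 + 9 = 10
Lateness = C - d = 10 - 13
= -3


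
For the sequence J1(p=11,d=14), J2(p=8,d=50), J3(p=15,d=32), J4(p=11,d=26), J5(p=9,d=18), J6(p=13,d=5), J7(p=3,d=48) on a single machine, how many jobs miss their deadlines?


Completion vs due date:
  J1: C=11, d=14 → on time
  J2: C=19, d=50 → on time
  J3: C=34, d=32 → TARDY
  J4: C=45, d=26 → TARDY
  J5: C=54, d=18 → TARDY
  J6: C=67, d=5 → TARDY
  J7: C=70, d=48 → TARDY
Tardy jobs: J3, J4, J5, J6, J7
Count = 5


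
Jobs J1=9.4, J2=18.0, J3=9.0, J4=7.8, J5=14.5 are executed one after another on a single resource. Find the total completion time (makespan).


Sequential makespan: sum all processing times
= 9.4 + 18.0 + 9.0 + 7.8 + 14.5
= 58.7 time units


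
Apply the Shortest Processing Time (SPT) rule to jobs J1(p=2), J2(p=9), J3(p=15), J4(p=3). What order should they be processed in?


SPT: sort by shortest processing time
  J1: p=2
  J4: p=3
  J2: p=9
  J3: p=15
Order: J1 → J4 → J2 → J3


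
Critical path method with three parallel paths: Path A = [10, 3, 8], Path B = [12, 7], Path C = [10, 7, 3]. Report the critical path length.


Path A: 10 + 3 + 8 = 21
Path B: 12 + 7 = 19
Path C: 10 + 7 + 3 = 20
Critical path = longest = max(21, 19, 20)
= 21 (Path A)


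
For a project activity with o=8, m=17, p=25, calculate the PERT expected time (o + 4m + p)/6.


te = (o + 4m + p) / 6
= (8 + 4×17 + 25) / 6
= (8 + 68 + 25) / 6
= 101 / 6
= 16.83


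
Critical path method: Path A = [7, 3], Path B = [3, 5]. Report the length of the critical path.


Path A: 7 + 3 = 10
Path B: 3 + 5 = 8
Critical path = longest = max(10, 8)
= 10 (Path A)


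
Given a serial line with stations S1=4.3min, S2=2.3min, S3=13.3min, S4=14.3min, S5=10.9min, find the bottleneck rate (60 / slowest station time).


Bottleneck = longest station time
Station times: [4.3, 2.3, 13.3, 14.3, 10.9]
Max = 14.3 min
Rate = 60 / 14.3
= 4.20 units/hour (bottleneck: 14.3min)


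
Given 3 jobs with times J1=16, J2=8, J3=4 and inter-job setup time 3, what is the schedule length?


Makespan = Σ processing + (n-1) × setup
= (16 + 8 + 4) + (3-1)×3
= 28 + 6
= 34 time units


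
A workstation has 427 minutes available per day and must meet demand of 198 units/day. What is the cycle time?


Cycle time = available time / demand
= 427 / 198
= 2.16 min/unit


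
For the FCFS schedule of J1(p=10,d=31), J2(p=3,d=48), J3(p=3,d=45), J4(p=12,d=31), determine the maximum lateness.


Lateness per job (L = C - d):
  J1: C=10, d=31, L=-21
  J2: C=13, d=48, L=-35
  J3: C=16, d=45, L=-29
  J4: C=28, d=31, L=-3
Lmax = max(-21, -35, -29, -3)
= -3


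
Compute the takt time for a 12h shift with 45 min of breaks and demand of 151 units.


Available = 12×60 - 45 = 675 min
Takt time = 675 / 151
= 4.47 min/unit


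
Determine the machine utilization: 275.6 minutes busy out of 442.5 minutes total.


Utilization = busy / total × 100
= 275.6 / 442.5 × 100
= 62.3%


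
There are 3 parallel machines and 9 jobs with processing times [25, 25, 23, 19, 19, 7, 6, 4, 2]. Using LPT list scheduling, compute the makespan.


Jobs (LPT sorted): [25, 25, 23, 19, 19, 7, 6, 4, 2]
Machines: 3
  J=25 → Machine 1 (load: 0+25=25)
  J=25 → Machine 2 (load: 0+25=25)
  J=23 → Machine 3 (load: 0+23=23)
  J=19 → Machine 3 (load: 23+19=42)
  J=19 → Machine 1 (load: 25+19=44)
  J=7 → Machine 2 (load: 25+7=32)
  J=6 → Machine 2 (load: 32+6=38)
  J=4 → Machine 2 (load: 38+4=42)
  J=2 → Machine 2 (load: 42+2=44)
Machine loads: [44, 44, 42]
Makespan = max = 44 time units


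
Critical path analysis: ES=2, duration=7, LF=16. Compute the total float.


EF = ES + duration = 2 + 7 = 9
LS = LF - duration = 16 - 7 = 9
Total Float = LF - EF = 16 - 9
(or LS - ES = 9 - 2)
= 7


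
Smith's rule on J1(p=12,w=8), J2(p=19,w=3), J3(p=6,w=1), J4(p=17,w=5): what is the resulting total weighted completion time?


WSPT order (by p/w): J1 → J4 → J3 → J2
  J1: C=12, w·C=8×12=96
  J4: C=29, w·C=5×29=145
  J3: C=35, w·C=1×35=35
  J2: C=54, w·C=3×54=162
Σ w·C = 438
= 438


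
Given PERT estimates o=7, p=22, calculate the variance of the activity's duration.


σ² = ((p - o) / 6)² = (p - o)² / 36
= (22 - 7)² / 36
= 15² / 36
= 225 / 36
= 6.2500


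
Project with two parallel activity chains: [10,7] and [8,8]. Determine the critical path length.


Path A: 10 + 7 = 17
Path B: 8 + 8 = 16
Critical path = longest = max(17, 16)
= 17 (Path A)


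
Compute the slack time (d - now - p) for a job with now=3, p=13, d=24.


Slack = due - current_time - processing
= 24 - 3 - 13
= 8


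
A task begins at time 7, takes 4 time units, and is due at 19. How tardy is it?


Completion = start + processing = 7 + 4 = 11
Tardiness = max(0, C - d) = max(0, 11 - 19)
= max(0, -8)
= 0


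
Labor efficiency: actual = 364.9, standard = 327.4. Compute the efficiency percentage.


Efficiency = (actual / standard) × 100
= (364.9 / 327.4) × 100
= 111.5%


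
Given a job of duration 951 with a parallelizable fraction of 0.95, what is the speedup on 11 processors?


Amdahl's law: T_p = T × ((1-p) + p/N)
= 951 × ((1-0.95) + 0.95/11)
= 951 × (0.05 + 0.0864)
= 951 × 0.1364
= 129.68
Speedup = 951/129.68
= 7.33×


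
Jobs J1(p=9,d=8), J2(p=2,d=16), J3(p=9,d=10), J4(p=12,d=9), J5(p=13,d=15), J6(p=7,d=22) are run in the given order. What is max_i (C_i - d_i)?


Lateness per job (L = C - d):
  J1: C=9, d=8, L=1
  J2: C=11, d=16, L=-5
  J3: C=20, d=10, L=10
  J4: C=32, d=9, L=23
  J5: C=45, d=15, L=30
  J6: C=52, d=22, L=30
Lmax = max(1, -5, 10, 23, 30, 30)
= 30


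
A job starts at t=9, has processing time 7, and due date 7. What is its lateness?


Completion = 9 + 7 = 16
Lateness = C - d = 16 - 7
= 9


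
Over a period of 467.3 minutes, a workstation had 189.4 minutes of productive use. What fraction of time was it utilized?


Utilization = busy / total × 100
= 189.4 / 467.3 × 100
= 40.5%


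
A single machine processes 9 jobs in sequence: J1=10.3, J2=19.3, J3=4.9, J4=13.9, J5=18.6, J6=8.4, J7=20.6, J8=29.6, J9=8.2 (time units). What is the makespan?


Sequential makespan: sum all processing times
= 10.3 + 19.3 + 4.9 + 13.9 + 18.6 + 8.4 + 20.6 + 29.6 + 8.2
= 133.8 time units


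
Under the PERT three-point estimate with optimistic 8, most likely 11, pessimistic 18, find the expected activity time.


te = (o + 4m + p) / 6
= (8 + 4×11 + 18) / 6
= (8 + 44 + 18) / 6
= 70 / 6
= 11.67


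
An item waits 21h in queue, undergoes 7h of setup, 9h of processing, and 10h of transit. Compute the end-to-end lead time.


Lead time = queue + setup + processing + transit
= 21 + 7 + 9 + 10
= 47 hours


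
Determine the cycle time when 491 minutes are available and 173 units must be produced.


Cycle time = available time / demand
= 491 / 173
= 2.84 min/unit


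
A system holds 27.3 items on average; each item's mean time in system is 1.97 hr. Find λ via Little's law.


Little's law: L = λW → λ = L / W
= 27.3 / 1.97
= 13.86 per hour


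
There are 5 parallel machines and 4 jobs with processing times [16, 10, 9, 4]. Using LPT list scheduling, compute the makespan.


Jobs (LPT sorted): [16, 10, 9, 4]
Machines: 5
  J=16 → Machine 1 (load: 0+16=16)
  J=10 → Machine 2 (load: 0+10=10)
  J=9 → Machine 3 (load: 0+9=9)
  J=4 → Machine 4 (load: 0+4=4)
Machine loads: [16, 10, 9, 4, 0]
Makespan = max = 16 time units


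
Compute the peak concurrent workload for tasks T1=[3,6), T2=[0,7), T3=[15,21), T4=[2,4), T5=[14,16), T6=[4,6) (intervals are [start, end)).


Check each time point for overlaps:
  t=3: 3 tasks active (T1, T2, T4)
Max concurrent = 3


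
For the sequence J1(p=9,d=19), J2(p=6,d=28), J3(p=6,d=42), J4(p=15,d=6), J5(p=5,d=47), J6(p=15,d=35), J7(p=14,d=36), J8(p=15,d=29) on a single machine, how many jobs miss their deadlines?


Completion vs due date:
  J1: C=9, d=19 → on time
  J2: C=15, d=28 → on time
  J3: C=21, d=42 → on time
  J4: C=36, d=6 → TARDY
  J5: C=41, d=47 → on time
  J6: C=56, d=35 → TARDY
  J7: C=70, d=36 → TARDY
  J8: C=85, d=29 → TARDY
Tardy jobs: J4, J6, J7, J8
Count = 4


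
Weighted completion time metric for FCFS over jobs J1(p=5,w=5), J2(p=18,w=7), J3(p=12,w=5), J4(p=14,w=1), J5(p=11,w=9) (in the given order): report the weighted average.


Completion times:
  J1: C=5, w×C=5×5=25
  J2: C=23, w×C=7×23=161
  J3: C=35, w×C=5×35=175
  J4: C=49, w×C=1×49=49
  J5: C=60, w×C=9×60=540
Sum w×C = 950
Sum w = 27
Weighted avg = 950/27
= 35.19


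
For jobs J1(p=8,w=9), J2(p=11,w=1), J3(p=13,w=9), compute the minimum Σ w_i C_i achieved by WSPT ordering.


WSPT order (by p/w): J1 → J3 → J2
  J1: C=8, w·C=9×8=72
  J3: C=21, w·C=9×21=189
  J2: C=32, w·C=1×32=32
Σ w·C = 293
= 293


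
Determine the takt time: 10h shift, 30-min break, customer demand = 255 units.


Available = 10×60 - 30 = 570 min
Takt time = 570 / 255
= 2.24 min/unit


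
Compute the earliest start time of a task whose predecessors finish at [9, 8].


ES = max of all predecessor completion times
Predecessors: [9, 8]
ES = max(9, 8)
= 9
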